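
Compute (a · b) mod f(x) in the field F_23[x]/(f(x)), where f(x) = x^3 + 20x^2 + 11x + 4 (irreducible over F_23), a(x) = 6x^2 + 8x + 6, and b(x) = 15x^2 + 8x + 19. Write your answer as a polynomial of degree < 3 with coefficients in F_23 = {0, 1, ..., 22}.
a · b ≡ 17x^2 + 13x + 18 (mod f(x))

Multiply in F_23[x]: a(x)·b(x) = (6x^2 + 8x + 6)·(15x^2 + 8x + 19) = 21x^4 + 7x^3 + 15x^2 + 16x + 22. This has degree ≥ 3, so divide by f(x) over F_23: 21x^4 + 7x^3 + 15x^2 + 16x + 22 = (21x + 1)·(x^3 + 20x^2 + 11x + 4) + (17x^2 + 13x + 18). Hence a·b ≡ 17x^2 + 13x + 18 (mod f). (F_23[x]/(f) is a field with 23^3 = 12167 elements since f is irreducible of degree 3.)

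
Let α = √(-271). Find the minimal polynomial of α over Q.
m_α(x) = x^2 + 271

α satisfies α^2 + 271 = 0, so x^2 + 271 annihilates α. Since d = -271 is squarefree and ≠ 1, it is not a perfect square in Q, so x^2 + 271 has no rational root and is therefore irreducible over Q (a degree-2 polynomial over a field is irreducible iff it has no root). Hence m_α(x) = x^2 + 271.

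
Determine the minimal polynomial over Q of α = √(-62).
m_α(x) = x^2 + 62

α satisfies α^2 + 62 = 0, so x^2 + 62 annihilates α. Since d = -62 is squarefree and ≠ 1, it is not a perfect square in Q, so x^2 + 62 has no rational root and is therefore irreducible over Q (a degree-2 polynomial over a field is irreducible iff it has no root). Hence m_α(x) = x^2 + 62.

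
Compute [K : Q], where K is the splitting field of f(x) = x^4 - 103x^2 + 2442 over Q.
[K : Q] = 4

Solving the quadratic in x^2: x^2 = (103 ± √(103^2 - 4·2442))/2 = (103 ± √841)/2 = (103 ± 29)/2, giving x^2 = 66 or x^2 = 37. So f(x) = (x^2 - 66)(x^2 - 37) and the roots of f are ±√66, ±√37. Hence the splitting field is K = Q(√66, √37). Since 66 and 37 are distinct squarefree integers > 1, their product 2442 is not a perfect square, so √37 ∉ Q(√66). By the tower law [K:Q] = [Q(√66,√37):Q(√66)] · [Q(√66):Q] = 2 · 2 = 4.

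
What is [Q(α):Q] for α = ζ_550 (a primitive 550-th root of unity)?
[Q(α):Q] = 200

The minimal polynomial of ζ_550 over Q is the 550-th cyclotomic polynomial Φ_550(x), which is irreducible over Q and has degree φ(550) = 200. Hence [Q(α):Q] = φ(550) = 200.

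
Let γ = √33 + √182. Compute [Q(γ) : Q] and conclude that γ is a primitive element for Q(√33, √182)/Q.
[Q(γ) : Q] = 4 (equivalently, Q(γ) = Q(√33, √182))

Obviously Q(γ) ⊆ Q(√33, √182), and [Q(√33, √182):Q] = 4 (since 33, 182 are distinct squarefree integers > 1 with 6006 not a perfect square). To show equality we compute the minimal polynomial of γ. From γ = √33 + √182: γ^2 = 33 + 2√(6006) + 182 = 215 + 2√(6006), so γ^2 - 215 = 2√(6006); squaring, (γ^2 - 215)^2 = 4·6006, i.e. γ^4 - 430γ^2 + 46225 - 24024 = 0, i.e. γ^4 - 430γ^2 + 22201 = 0. So γ is a root of x^4 - 430x^2 + 22201. This polynomial is irreducible over Q: it has no rational root (each ±√33 ± √182 is irrational), and any factorization into two quadratics over Q would force √(6006) ∈ Q (pairing opposite roots) or √33, √182 ∈ Q (other pairings), all impossible. Hence [Q(γ):Q] = 4 = [Q(√33, √182):Q], so Q(γ) = Q(√33, √182).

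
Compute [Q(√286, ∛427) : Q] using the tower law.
[Q(√286, ∛427) : Q] = 6

Let L = Q(√286, ∛427). Since Q(√286) ⊂ L and [Q(√286):Q] = 2, the tower law gives 2 | [L:Q]. Likewise Q(∛427) ⊂ L with [Q(∛427):Q] = 3 (because 427 is not a perfect cube), so 3 | [L:Q]. As gcd(2,3) = 1, [L:Q] is divisible by 6. Conversely L is generated over Q by √286 and ∛427, so [L:Q] ≤ 2·3 = 6. Therefore [Q(√286, ∛427) : Q] = 6.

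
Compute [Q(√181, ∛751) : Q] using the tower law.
[Q(√181, ∛751) : Q] = 6

Let L = Q(√181, ∛751). Since Q(√181) ⊂ L and [Q(√181):Q] = 2, the tower law gives 2 | [L:Q]. Likewise Q(∛751) ⊂ L with [Q(∛751):Q] = 3 (because 751 is not a perfect cube), so 3 | [L:Q]. As gcd(2,3) = 1, [L:Q] is divisible by 6. Conversely L is generated over Q by √181 and ∛751, so [L:Q] ≤ 2·3 = 6. Therefore [Q(√181, ∛751) : Q] = 6.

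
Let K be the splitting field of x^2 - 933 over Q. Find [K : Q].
[K : Q] = 2

f(x) = x^2 - 933 factors as (x - √933)(x + √933). The splitting field is K = Q(√933). Since 933 is squarefree and > 1, it is not a perfect square, so x^2 - 933 is irreducible over Q and [Q(√933) : Q] = 2. Hence [K : Q] = 2.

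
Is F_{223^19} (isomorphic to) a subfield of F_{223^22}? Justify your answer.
No: F_{223^19} is not a subfield of F_{223^22}

F_{p^m} embeds in F_{p^n} iff m | n. Here 19 ∤ 22 (since 22 = 1·19 + 3 with remainder 3 ≠ 0), so F_{223^19} is not a subfield of F_{223^22}. Equivalently: if it were, the tower law would give 19 = [F_{223^19}:F_223] dividing [F_{223^22}:F_223] = 22, contradiction.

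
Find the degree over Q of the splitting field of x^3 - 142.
[K : Q] = 6

The roots of x^3 - 142 are ∛142, ω∛142, ω^2∛142 where ω = e^(2πi/3) is a primitive cube root of unity, so K = Q(∛142, ω). Now [Q(∛142):Q] = 3 (since 142 is not a perfect cube, x^3 - 142 is irreducible) and [Q(ω):Q] = 2. Both 2 and 3 divide [K:Q], and [K:Q] ≤ 3·2 = 6, so [K:Q] = 6. (Equivalently: Q(∛142) ⊂ R but ω ∉ R, so [K : Q(∛142)] = 2.)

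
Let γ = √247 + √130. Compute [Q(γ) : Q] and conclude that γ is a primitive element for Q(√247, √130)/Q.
[Q(γ) : Q] = 4 (equivalently, Q(γ) = Q(√247, √130))

Obviously Q(γ) ⊆ Q(√247, √130), and [Q(√247, √130):Q] = 4 (since 247, 130 are distinct squarefree integers > 1 with 32110 not a perfect square). To show equality we compute the minimal polynomial of γ. From γ = √247 + √130: γ^2 = 247 + 2√(32110) + 130 = 377 + 2√(32110), so γ^2 - 377 = 2√(32110); squaring, (γ^2 - 377)^2 = 4·32110, i.e. γ^4 - 754γ^2 + 142129 - 128440 = 0, i.e. γ^4 - 754γ^2 + 13689 = 0. So γ is a root of x^4 - 754x^2 + 13689. This polynomial is irreducible over Q: it has no rational root (each ±√247 ± √130 is irrational), and any factorization into two quadratics over Q would force √(32110) ∈ Q (pairing opposite roots) or √247, √130 ∈ Q (other pairings), all impossible. Hence [Q(γ):Q] = 4 = [Q(√247, √130):Q], so Q(γ) = Q(√247, √130).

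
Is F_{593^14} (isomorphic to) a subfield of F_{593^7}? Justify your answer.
No: F_{593^14} is not a subfield of F_{593^7}

F_{p^m} embeds in F_{p^n} iff m | n. Here 14 ∤ 7 (since 7 = 0·14 + 7 with remainder 7 ≠ 0), so F_{593^14} is not a subfield of F_{593^7}. Equivalently: if it were, the tower law would give 14 = [F_{593^14}:F_593] dividing [F_{593^7}:F_593] = 7, contradiction.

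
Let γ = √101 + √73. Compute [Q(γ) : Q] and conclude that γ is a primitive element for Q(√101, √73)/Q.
[Q(γ) : Q] = 4 (equivalently, Q(γ) = Q(√101, √73))

Obviously Q(γ) ⊆ Q(√101, √73), and [Q(√101, √73):Q] = 4 (since 101, 73 are distinct squarefree integers > 1 with 7373 not a perfect square). To show equality we compute the minimal polynomial of γ. From γ = √101 + √73: γ^2 = 101 + 2√(7373) + 73 = 174 + 2√(7373), so γ^2 - 174 = 2√(7373); squaring, (γ^2 - 174)^2 = 4·7373, i.e. γ^4 - 348γ^2 + 30276 - 29492 = 0, i.e. γ^4 - 348γ^2 + 784 = 0. So γ is a root of x^4 - 348x^2 + 784. This polynomial is irreducible over Q: it has no rational root (each ±√101 ± √73 is irrational), and any factorization into two quadratics over Q would force √(7373) ∈ Q (pairing opposite roots) or √101, √73 ∈ Q (other pairings), all impossible. Hence [Q(γ):Q] = 4 = [Q(√101, √73):Q], so Q(γ) = Q(√101, √73).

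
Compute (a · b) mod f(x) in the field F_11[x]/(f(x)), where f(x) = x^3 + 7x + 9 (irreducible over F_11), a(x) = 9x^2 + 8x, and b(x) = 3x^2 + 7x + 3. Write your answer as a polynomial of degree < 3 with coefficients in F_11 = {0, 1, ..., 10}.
a · b ≡ 4x^2 + 8x + 9 (mod f(x))

Multiply in F_11[x]: a(x)·b(x) = (9x^2 + 8x)·(3x^2 + 7x + 3) = 5x^4 + 10x^3 + 6x^2 + 2x. This has degree ≥ 3, so divide by f(x) over F_11: 5x^4 + 10x^3 + 6x^2 + 2x = (5x + 10)·(x^3 + 7x + 9) + (4x^2 + 8x + 9). Hence a·b ≡ 4x^2 + 8x + 9 (mod f). (F_11[x]/(f) is a field with 11^3 = 1331 elements since f is irreducible of degree 3.)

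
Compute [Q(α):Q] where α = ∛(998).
[Q(α):Q] = 3

The minimal polynomial of α is x^3 - 998, irreducible over Q since 998 is not a perfect cube (so x^3 - 998 has no rational root). Hence [Q(α):Q] = deg(m_α) = 3.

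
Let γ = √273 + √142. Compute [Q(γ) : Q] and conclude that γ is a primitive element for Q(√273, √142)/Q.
[Q(γ) : Q] = 4 (equivalently, Q(γ) = Q(√273, √142))

Obviously Q(γ) ⊆ Q(√273, √142), and [Q(√273, √142):Q] = 4 (since 273, 142 are distinct squarefree integers > 1 with 38766 not a perfect square). To show equality we compute the minimal polynomial of γ. From γ = √273 + √142: γ^2 = 273 + 2√(38766) + 142 = 415 + 2√(38766), so γ^2 - 415 = 2√(38766); squaring, (γ^2 - 415)^2 = 4·38766, i.e. γ^4 - 830γ^2 + 172225 - 155064 = 0, i.e. γ^4 - 830γ^2 + 17161 = 0. So γ is a root of x^4 - 830x^2 + 17161. This polynomial is irreducible over Q: it has no rational root (each ±√273 ± √142 is irrational), and any factorization into two quadratics over Q would force √(38766) ∈ Q (pairing opposite roots) or √273, √142 ∈ Q (other pairings), all impossible. Hence [Q(γ):Q] = 4 = [Q(√273, √142):Q], so Q(γ) = Q(√273, √142).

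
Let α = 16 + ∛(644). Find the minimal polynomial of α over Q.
m_α(x) = x^3 - 48x^2 + 768x - 4740

Set β = α - 16 = ∛(644), so β^3 = 644. Then (α - 16)^3 - 644 = 0, i.e. α is a root of g(x) = (x - 16)^3 - 644 = x^3 - 48x^2 + 768x - 4740. Since g(x) = h(x - 16) where h(x) = x^3 - 644, and h is irreducible over Q (because 644 is not a perfect cube, so h has no rational root, and a monic cubic with no rational root is irreducible), g is also irreducible (irreducibility is preserved under the substitution x → x - 16). Hence m_α(x) = x^3 - 48x^2 + 768x - 4740.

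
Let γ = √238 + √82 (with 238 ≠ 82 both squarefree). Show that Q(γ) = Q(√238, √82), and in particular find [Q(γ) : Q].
[Q(γ) : Q] = 4 (equivalently, Q(γ) = Q(√238, √82))

Obviously Q(γ) ⊆ Q(√238, √82), and [Q(√238, √82):Q] = 4 (since 238, 82 are distinct squarefree integers > 1 with 19516 not a perfect square). To show equality we compute the minimal polynomial of γ. From γ = √238 + √82: γ^2 = 238 + 2√(19516) + 82 = 320 + 2√(19516), so γ^2 - 320 = 2√(19516); squaring, (γ^2 - 320)^2 = 4·19516, i.e. γ^4 - 640γ^2 + 102400 - 78064 = 0, i.e. γ^4 - 640γ^2 + 24336 = 0. So γ is a root of x^4 - 640x^2 + 24336. This polynomial is irreducible over Q: it has no rational root (each ±√238 ± √82 is irrational), and any factorization into two quadratics over Q would force √(19516) ∈ Q (pairing opposite roots) or √238, √82 ∈ Q (other pairings), all impossible. Hence [Q(γ):Q] = 4 = [Q(√238, √82):Q], so Q(γ) = Q(√238, √82).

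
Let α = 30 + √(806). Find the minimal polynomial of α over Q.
m_α(x) = x^2 - 60x + 94

From α - 30 = √(806), squaring gives (α - 30)^2 = 806, i.e. α^2 - 60α + 900 = 806, so α^2 - 60α + 94 = 0. The discriminant of x^2 - 60x + 94 is (-60)^2 - 4·(94) = 3600 - 376 = 3224, and 4·(806) is not a perfect square in Q since 806 is squarefree and ≠ 1. Hence x^2 - 60x + 94 is irreducible over Q and is the minimal polynomial of α.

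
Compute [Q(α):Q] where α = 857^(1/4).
[Q(α):Q] = 4

α is a root of x^4 - 857. By Eisenstein's criterion at the prime p = 857 (which divides the constant term 857 but p^2 = 734449 does not, since 857 is squarefree), x^4 - 857 is irreducible over Q. Hence [Q(α):Q] = 4.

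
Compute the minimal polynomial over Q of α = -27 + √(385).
m_α(x) = x^2 + 54x + 344

From α + 27 = √(385), squaring gives (α + 27)^2 = 385, i.e. α^2 + 54α + 729 = 385, so α^2 + 54α + 344 = 0. The discriminant of x^2 + 54x + 344 is (54)^2 - 4·(344) = 2916 - 1376 = 1540, and 4·(385) is not a perfect square in Q since 385 is squarefree and ≠ 1. Hence x^2 + 54x + 344 is irreducible over Q and is the minimal polynomial of α.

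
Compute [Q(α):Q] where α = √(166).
[Q(α):Q] = 2

[Q(α):Q] equals the degree of the minimal polynomial of α. Here α^2 = 166 and x^2 - 166 is irreducible (d = 166 is squarefree, ≠ 1, hence not a square), so deg(m_α) = 2. Thus [Q(α):Q] = 2.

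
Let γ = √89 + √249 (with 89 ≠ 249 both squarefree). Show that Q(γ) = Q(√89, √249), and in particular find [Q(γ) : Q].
[Q(γ) : Q] = 4 (equivalently, Q(γ) = Q(√89, √249))

Obviously Q(γ) ⊆ Q(√89, √249), and [Q(√89, √249):Q] = 4 (since 89, 249 are distinct squarefree integers > 1 with 22161 not a perfect square). To show equality we compute the minimal polynomial of γ. From γ = √89 + √249: γ^2 = 89 + 2√(22161) + 249 = 338 + 2√(22161), so γ^2 - 338 = 2√(22161); squaring, (γ^2 - 338)^2 = 4·22161, i.e. γ^4 - 676γ^2 + 114244 - 88644 = 0, i.e. γ^4 - 676γ^2 + 25600 = 0. So γ is a root of x^4 - 676x^2 + 25600. This polynomial is irreducible over Q: it has no rational root (each ±√89 ± √249 is irrational), and any factorization into two quadratics over Q would force √(22161) ∈ Q (pairing opposite roots) or √89, √249 ∈ Q (other pairings), all impossible. Hence [Q(γ):Q] = 4 = [Q(√89, √249):Q], so Q(γ) = Q(√89, √249).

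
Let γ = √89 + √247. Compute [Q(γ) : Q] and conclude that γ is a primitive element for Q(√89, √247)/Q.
[Q(γ) : Q] = 4 (equivalently, Q(γ) = Q(√89, √247))

Obviously Q(γ) ⊆ Q(√89, √247), and [Q(√89, √247):Q] = 4 (since 89, 247 are distinct squarefree integers > 1 with 21983 not a perfect square). To show equality we compute the minimal polynomial of γ. From γ = √89 + √247: γ^2 = 89 + 2√(21983) + 247 = 336 + 2√(21983), so γ^2 - 336 = 2√(21983); squaring, (γ^2 - 336)^2 = 4·21983, i.e. γ^4 - 672γ^2 + 112896 - 87932 = 0, i.e. γ^4 - 672γ^2 + 24964 = 0. So γ is a root of x^4 - 672x^2 + 24964. This polynomial is irreducible over Q: it has no rational root (each ±√89 ± √247 is irrational), and any factorization into two quadratics over Q would force √(21983) ∈ Q (pairing opposite roots) or √89, √247 ∈ Q (other pairings), all impossible. Hence [Q(γ):Q] = 4 = [Q(√89, √247):Q], so Q(γ) = Q(√89, √247).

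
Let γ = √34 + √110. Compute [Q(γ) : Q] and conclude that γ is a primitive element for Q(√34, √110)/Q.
[Q(γ) : Q] = 4 (equivalently, Q(γ) = Q(√34, √110))

Obviously Q(γ) ⊆ Q(√34, √110), and [Q(√34, √110):Q] = 4 (since 34, 110 are distinct squarefree integers > 1 with 3740 not a perfect square). To show equality we compute the minimal polynomial of γ. From γ = √34 + √110: γ^2 = 34 + 2√(3740) + 110 = 144 + 2√(3740), so γ^2 - 144 = 2√(3740); squaring, (γ^2 - 144)^2 = 4·3740, i.e. γ^4 - 288γ^2 + 20736 - 14960 = 0, i.e. γ^4 - 288γ^2 + 5776 = 0. So γ is a root of x^4 - 288x^2 + 5776. This polynomial is irreducible over Q: it has no rational root (each ±√34 ± √110 is irrational), and any factorization into two quadratics over Q would force √(3740) ∈ Q (pairing opposite roots) or √34, √110 ∈ Q (other pairings), all impossible. Hence [Q(γ):Q] = 4 = [Q(√34, √110):Q], so Q(γ) = Q(√34, √110).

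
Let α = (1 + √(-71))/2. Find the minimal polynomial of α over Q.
m_α(x) = x^2 - x + 18

From 2α - 1 = √(-71), squaring gives (2α - 1)^2 = -71, i.e. 4α^2 - 4α + 1 = -71, so α^2 - α + (1 + 71)/4 = 0. Since -71 ≡ 1 (mod 4), (1 + 71)/4 = 18 ∈ Z. The polynomial x^2 - x + 18 has discriminant 1 - 4·(18) = -71, which is not a perfect square in Q (d = -71 is squarefree and ≠ 1), so x^2 - x + 18 is irreducible over Q. It is the minimal polynomial of α.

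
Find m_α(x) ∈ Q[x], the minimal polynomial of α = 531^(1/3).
m_α(x) = x^3 - 531

α satisfies α^3 = 531, so x^3 - 531 annihilates α. By the rational root test, a rational root p/q (in lowest terms) of x^3 - 531 would satisfy p^3 = 531 q^3, forcing q = 1 and p^3 = 531; but 531 is not a perfect cube, contradiction. A monic cubic over Q with no rational root is irreducible (any nontrivial factorization would include a linear factor). Hence x^3 - 531 is the minimal polynomial of α, and in particular [Q(α):Q] = 3.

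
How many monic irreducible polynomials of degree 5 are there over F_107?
There are 2805103440 monic irreducible polynomials of degree 5 over F_107

Each element of F_{107^5} that lies in no proper subfield is a root of exactly one monic irreducible of degree 5 over F_107, and each such polynomial has 5 distinct roots in F_{107^5}. By Möbius inversion the count is N_107(5) = (1/5) Σ_{d|5} μ(5/d) · 107^d = (1/5)(μ(5)·107^1 + μ(1)·107^5) = 14025517200/5 = 2805103440.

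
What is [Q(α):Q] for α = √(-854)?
[Q(α):Q] = 2

[Q(α):Q] equals the degree of the minimal polynomial of α. Here α^2 = -854 and x^2 + 854 is irreducible (d = -854 is squarefree, ≠ 1, hence not a square), so deg(m_α) = 2. Thus [Q(α):Q] = 2.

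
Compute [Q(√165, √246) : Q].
[Q(√165, √246) : Q] = 4

[Q(√165):Q] = 2 (min poly x^2 - 165, irreducible since 165 is squarefree > 1). For the top step, suppose √246 ∈ Q(√165), say √246 = c + d√165 with c, d ∈ Q. Squaring: 246 = c^2 + 165d^2 + 2cd√165. Since √165 ∉ Q this forces 2cd = 0. If d = 0 then √246 = c ∈ Q, contradicting 246 squarefree > 1. If c = 0 then 246 = 165d^2, so 165·246 = (165d)^2 is a perfect square in Q — but 165·246 = 40590 is not a perfect square (since 165 and 246 are distinct squarefree integers). Contradiction. Hence √246 ∉ Q(√165), so x^2 - 246 stays irreducible over Q(√165) and [Q(√165, √246) : Q(√165)] = 2. By the tower law, [Q(√165, √246) : Q] = 2 · 2 = 4.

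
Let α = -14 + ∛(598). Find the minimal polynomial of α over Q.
m_α(x) = x^3 + 42x^2 + 588x + 2146

Set β = α + 14 = ∛(598), so β^3 = 598. Then (α + 14)^3 - 598 = 0, i.e. α is a root of g(x) = (x + 14)^3 - 598 = x^3 + 42x^2 + 588x + 2146. Since g(x) = h(x + 14) where h(x) = x^3 - 598, and h is irreducible over Q (because 598 is not a perfect cube, so h has no rational root, and a monic cubic with no rational root is irreducible), g is also irreducible (irreducibility is preserved under the substitution x → x + 14). Hence m_α(x) = x^3 + 42x^2 + 588x + 2146.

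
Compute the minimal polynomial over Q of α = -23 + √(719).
m_α(x) = x^2 + 46x - 190

From α + 23 = √(719), squaring gives (α + 23)^2 = 719, i.e. α^2 + 46α + 529 = 719, so α^2 + 46α - 190 = 0. The discriminant of x^2 + 46x - 190 is (46)^2 - 4·(-190) = 2116 + 760 = 2876, and 4·(719) is not a perfect square in Q since 719 is squarefree and ≠ 1. Hence x^2 + 46x - 190 is irreducible over Q and is the minimal polynomial of α.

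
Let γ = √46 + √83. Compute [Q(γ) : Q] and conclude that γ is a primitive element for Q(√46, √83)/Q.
[Q(γ) : Q] = 4 (equivalently, Q(γ) = Q(√46, √83))

Obviously Q(γ) ⊆ Q(√46, √83), and [Q(√46, √83):Q] = 4 (since 46, 83 are distinct squarefree integers > 1 with 3818 not a perfect square). To show equality we compute the minimal polynomial of γ. From γ = √46 + √83: γ^2 = 46 + 2√(3818) + 83 = 129 + 2√(3818), so γ^2 - 129 = 2√(3818); squaring, (γ^2 - 129)^2 = 4·3818, i.e. γ^4 - 258γ^2 + 16641 - 15272 = 0, i.e. γ^4 - 258γ^2 + 1369 = 0. So γ is a root of x^4 - 258x^2 + 1369. This polynomial is irreducible over Q: it has no rational root (each ±√46 ± √83 is irrational), and any factorization into two quadratics over Q would force √(3818) ∈ Q (pairing opposite roots) or √46, √83 ∈ Q (other pairings), all impossible. Hence [Q(γ):Q] = 4 = [Q(√46, √83):Q], so Q(γ) = Q(√46, √83).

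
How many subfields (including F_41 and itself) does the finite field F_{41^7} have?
F_{41^7} has 2 subfields

The subfields of F_{p^n} are exactly the fields F_{p^d} for d | n (each is the fixed field of the unique index-d subgroup of Gal(F_{p^n}/F_p) ≅ Z/nZ). The divisors of n = 7 are {1, 7}, giving 2 subfields: F_{41^1}, F_{41^7}.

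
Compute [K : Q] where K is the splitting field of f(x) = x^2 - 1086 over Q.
[K : Q] = 2

f(x) = x^2 - 1086 factors as (x - √1086)(x + √1086). The splitting field is K = Q(√1086). Since 1086 is squarefree and > 1, it is not a perfect square, so x^2 - 1086 is irreducible over Q and [Q(√1086) : Q] = 2. Hence [K : Q] = 2.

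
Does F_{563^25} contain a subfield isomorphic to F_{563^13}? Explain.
No: F_{563^13} is not a subfield of F_{563^25}

F_{p^m} embeds in F_{p^n} iff m | n. Here 13 ∤ 25 (since 25 = 1·13 + 12 with remainder 12 ≠ 0), so F_{563^13} is not a subfield of F_{563^25}. Equivalently: if it were, the tower law would give 13 = [F_{563^13}:F_563] dividing [F_{563^25}:F_563] = 25, contradiction.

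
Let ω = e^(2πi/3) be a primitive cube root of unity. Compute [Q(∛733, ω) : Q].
[Q(∛733, ω) : Q] = 6

[Q(∛733):Q] = 3 (min poly x^3 - 733, irreducible since 733 is not a perfect cube). [Q(ω):Q] = 2 (min poly x^2 + x + 1). Since Q(∛733) ⊂ R and ω ∉ R, we have ω ∉ Q(∛733), so x^2 + x + 1 remains irreducible over Q(∛733) and [Q(∛733, ω) : Q(∛733)] = 2. By the tower law, [Q(∛733, ω) : Q] = 3 · 2 = 6. (In fact Q(∛733, ω) is the splitting field of x^3 - 733 over Q.)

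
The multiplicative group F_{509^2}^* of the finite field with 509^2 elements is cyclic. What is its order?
|F_{509^2}^*| = 259080

F_{509^2} has 509^2 = 259081 elements; its multiplicative group consists of all nonzero elements, so |F_{509^2}^*| = 259081 - 1 = 259080. (It is cyclic since any finite subgroup of the multiplicative group of a field is cyclic.)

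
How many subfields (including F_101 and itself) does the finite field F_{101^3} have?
F_{101^3} has 2 subfields

The subfields of F_{p^n} are exactly the fields F_{p^d} for d | n (each is the fixed field of the unique index-d subgroup of Gal(F_{p^n}/F_p) ≅ Z/nZ). The divisors of n = 3 are {1, 3}, giving 2 subfields: F_{101^1}, F_{101^3}.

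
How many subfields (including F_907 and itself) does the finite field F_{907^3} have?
F_{907^3} has 2 subfields

The subfields of F_{p^n} are exactly the fields F_{p^d} for d | n (each is the fixed field of the unique index-d subgroup of Gal(F_{p^n}/F_p) ≅ Z/nZ). The divisors of n = 3 are {1, 3}, giving 2 subfields: F_{907^1}, F_{907^3}.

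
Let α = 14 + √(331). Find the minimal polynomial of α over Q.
m_α(x) = x^2 - 28x - 135

From α - 14 = √(331), squaring gives (α - 14)^2 = 331, i.e. α^2 - 28α + 196 = 331, so α^2 - 28α - 135 = 0. The discriminant of x^2 - 28x - 135 is (-28)^2 - 4·(-135) = 784 + 540 = 1324, and 4·(331) is not a perfect square in Q since 331 is squarefree and ≠ 1. Hence x^2 - 28x - 135 is irreducible over Q and is the minimal polynomial of α.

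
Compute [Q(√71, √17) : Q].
[Q(√71, √17) : Q] = 4

[Q(√71):Q] = 2 (min poly x^2 - 71, irreducible since 71 is squarefree > 1). For the top step, suppose √17 ∈ Q(√71), say √17 = c + d√71 with c, d ∈ Q. Squaring: 17 = c^2 + 71d^2 + 2cd√71. Since √71 ∉ Q this forces 2cd = 0. If d = 0 then √17 = c ∈ Q, contradicting 17 squarefree > 1. If c = 0 then 17 = 71d^2, so 71·17 = (71d)^2 is a perfect square in Q — but 71·17 = 1207 is not a perfect square (since 71 and 17 are distinct squarefree integers). Contradiction. Hence √17 ∉ Q(√71), so x^2 - 17 stays irreducible over Q(√71) and [Q(√71, √17) : Q(√71)] = 2. By the tower law, [Q(√71, √17) : Q] = 2 · 2 = 4.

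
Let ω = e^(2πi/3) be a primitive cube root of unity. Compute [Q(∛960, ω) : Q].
[Q(∛960, ω) : Q] = 6

[Q(∛960):Q] = 3 (min poly x^3 - 960, irreducible since 960 is not a perfect cube). [Q(ω):Q] = 2 (min poly x^2 + x + 1). Since Q(∛960) ⊂ R and ω ∉ R, we have ω ∉ Q(∛960), so x^2 + x + 1 remains irreducible over Q(∛960) and [Q(∛960, ω) : Q(∛960)] = 2. By the tower law, [Q(∛960, ω) : Q] = 3 · 2 = 6. (In fact Q(∛960, ω) is the splitting field of x^3 - 960 over Q.)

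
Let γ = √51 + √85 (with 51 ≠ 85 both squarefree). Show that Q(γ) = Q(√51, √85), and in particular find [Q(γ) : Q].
[Q(γ) : Q] = 4 (equivalently, Q(γ) = Q(√51, √85))

Obviously Q(γ) ⊆ Q(√51, √85), and [Q(√51, √85):Q] = 4 (since 51, 85 are distinct squarefree integers > 1 with 4335 not a perfect square). To show equality we compute the minimal polynomial of γ. From γ = √51 + √85: γ^2 = 51 + 2√(4335) + 85 = 136 + 2√(4335), so γ^2 - 136 = 2√(4335); squaring, (γ^2 - 136)^2 = 4·4335, i.e. γ^4 - 272γ^2 + 18496 - 17340 = 0, i.e. γ^4 - 272γ^2 + 1156 = 0. So γ is a root of x^4 - 272x^2 + 1156. This polynomial is irreducible over Q: it has no rational root (each ±√51 ± √85 is irrational), and any factorization into two quadratics over Q would force √(4335) ∈ Q (pairing opposite roots) or √51, √85 ∈ Q (other pairings), all impossible. Hence [Q(γ):Q] = 4 = [Q(√51, √85):Q], so Q(γ) = Q(√51, √85).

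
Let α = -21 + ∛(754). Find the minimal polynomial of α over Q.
m_α(x) = x^3 + 63x^2 + 1323x + 8507

Set β = α + 21 = ∛(754), so β^3 = 754. Then (α + 21)^3 - 754 = 0, i.e. α is a root of g(x) = (x + 21)^3 - 754 = x^3 + 63x^2 + 1323x + 8507. Since g(x) = h(x + 21) where h(x) = x^3 - 754, and h is irreducible over Q (because 754 is not a perfect cube, so h has no rational root, and a monic cubic with no rational root is irreducible), g is also irreducible (irreducibility is preserved under the substitution x → x + 21). Hence m_α(x) = x^3 + 63x^2 + 1323x + 8507.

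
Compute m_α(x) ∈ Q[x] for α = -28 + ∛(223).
m_α(x) = x^3 + 84x^2 + 2352x + 21729

Set β = α + 28 = ∛(223), so β^3 = 223. Then (α + 28)^3 - 223 = 0, i.e. α is a root of g(x) = (x + 28)^3 - 223 = x^3 + 84x^2 + 2352x + 21729. Since g(x) = h(x + 28) where h(x) = x^3 - 223, and h is irreducible over Q (because 223 is not a perfect cube, so h has no rational root, and a monic cubic with no rational root is irreducible), g is also irreducible (irreducibility is preserved under the substitution x → x + 28). Hence m_α(x) = x^3 + 84x^2 + 2352x + 21729.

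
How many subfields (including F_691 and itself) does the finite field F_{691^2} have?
F_{691^2} has 2 subfields

The subfields of F_{p^n} are exactly the fields F_{p^d} for d | n (each is the fixed field of the unique index-d subgroup of Gal(F_{p^n}/F_p) ≅ Z/nZ). The divisors of n = 2 are {1, 2}, giving 2 subfields: F_{691^1}, F_{691^2}.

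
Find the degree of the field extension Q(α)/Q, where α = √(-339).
[Q(α):Q] = 2

[Q(α):Q] equals the degree of the minimal polynomial of α. Here α^2 = -339 and x^2 + 339 is irreducible (d = -339 is squarefree, ≠ 1, hence not a square), so deg(m_α) = 2. Thus [Q(α):Q] = 2.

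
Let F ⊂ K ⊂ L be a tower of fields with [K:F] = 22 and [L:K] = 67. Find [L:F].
[L:F] = 1474

The tower law says that for any tower of field extensions F ⊂ K ⊂ L with finite degrees, [L:F] = [L:K] · [K:F]. Here this gives [L:F] = 67 · 22 = 1474.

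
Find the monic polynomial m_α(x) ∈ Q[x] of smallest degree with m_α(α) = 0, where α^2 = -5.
m_α(x) = x^2 + 5

α satisfies α^2 + 5 = 0, so x^2 + 5 annihilates α. Since d = -5 is squarefree and ≠ 1, it is not a perfect square in Q, so x^2 + 5 has no rational root and is therefore irreducible over Q (a degree-2 polynomial over a field is irreducible iff it has no root). Hence m_α(x) = x^2 + 5.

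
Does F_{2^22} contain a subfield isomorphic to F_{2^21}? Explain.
No: F_{2^21} is not a subfield of F_{2^22}

F_{p^m} embeds in F_{p^n} iff m | n. Here 21 ∤ 22 (since 22 = 1·21 + 1 with remainder 1 ≠ 0), so F_{2^21} is not a subfield of F_{2^22}. Equivalently: if it were, the tower law would give 21 = [F_{2^21}:F_2] dividing [F_{2^22}:F_2] = 22, contradiction.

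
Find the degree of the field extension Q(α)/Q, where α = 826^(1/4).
[Q(α):Q] = 4

α is a root of x^4 - 826. By Eisenstein's criterion at the prime p = 2 (which divides the constant term 826 but p^2 = 4 does not, since 826 is squarefree), x^4 - 826 is irreducible over Q. Hence [Q(α):Q] = 4.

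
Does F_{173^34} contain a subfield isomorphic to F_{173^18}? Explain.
No: F_{173^18} is not a subfield of F_{173^34}

F_{p^m} embeds in F_{p^n} iff m | n. Here 18 ∤ 34 (since 34 = 1·18 + 16 with remainder 16 ≠ 0), so F_{173^18} is not a subfield of F_{173^34}. Equivalently: if it were, the tower law would give 18 = [F_{173^18}:F_173] dividing [F_{173^34}:F_173] = 34, contradiction.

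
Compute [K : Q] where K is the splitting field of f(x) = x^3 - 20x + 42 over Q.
[K : Q] = 6

By the rational root test, any rational root of the monic integer polynomial f(x) = x^3 - 20x + 42 must be an integer dividing the constant term 42, i.e. one of ±{1, 2, 3, 6, 7, 14, 21, 42}. Evaluating: f(1) = 23, f(-1) = 61, f(2) = 10, f(-2) = 74, f(3) = 9, f(-3) = 75, f(6) = 138, f(-6) = -54, f(7) = 245, f(-7) = -161, f(14) = 2506, f(-14) = -2422, f(21) = 8883, f(-21) = -8799, f(42) = 73290, f(-42) = -73206; none is 0, so f has no rational root and is therefore irreducible over Q (a cubic with no linear factor over a field is irreducible). For an irreducible cubic, the Galois group is A_3 or S_3 according as the discriminant disc(f) = -4a^3 - 27b^2 = -4·(-20)^3 - 27·(42)^2 = -15628 is or is not a square in Q. Here disc(f) = -15628 is not a perfect square in Q, so the Galois group of f over Q is not contained in A_3 and must be all of S_3. The splitting field has degree |S_3| = 6 over Q, so [K : Q] = 6.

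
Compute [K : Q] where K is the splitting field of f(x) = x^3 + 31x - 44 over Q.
[K : Q] = 6

By the rational root test, any rational root of the monic integer polynomial f(x) = x^3 + 31x - 44 must be an integer dividing the constant term -44, i.e. one of ±{1, 2, 4, 11, 22, 44}. Evaluating: f(1) = -12, f(-1) = -76, f(2) = 26, f(-2) = -114, f(4) = 144, f(-4) = -232, f(11) = 1628, f(-11) = -1716, f(22) = 11286, f(-22) = -11374, f(44) = 86504, f(-44) = -86592; none is 0, so f has no rational root and is therefore irreducible over Q (a cubic with no linear factor over a field is irreducible). For an irreducible cubic, the Galois group is A_3 or S_3 according as the discriminant disc(f) = -4a^3 - 27b^2 = -4·(31)^3 - 27·(-44)^2 = -171436 is or is not a square in Q. Here disc(f) = -171436 is not a perfect square in Q, so the Galois group of f over Q is not contained in A_3 and must be all of S_3. The splitting field has degree |S_3| = 6 over Q, so [K : Q] = 6.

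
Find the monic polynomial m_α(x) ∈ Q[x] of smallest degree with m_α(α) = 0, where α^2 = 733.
m_α(x) = x^2 - 733

α satisfies α^2 - 733 = 0, so x^2 - 733 annihilates α. Since d = 733 is squarefree and ≠ 1, it is not a perfect square in Q, so x^2 - 733 has no rational root and is therefore irreducible over Q (a degree-2 polynomial over a field is irreducible iff it has no root). Hence m_α(x) = x^2 - 733.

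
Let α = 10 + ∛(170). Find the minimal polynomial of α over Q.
m_α(x) = x^3 - 30x^2 + 300x - 1170

Set β = α - 10 = ∛(170), so β^3 = 170. Then (α - 10)^3 - 170 = 0, i.e. α is a root of g(x) = (x - 10)^3 - 170 = x^3 - 30x^2 + 300x - 1170. Since g(x) = h(x - 10) where h(x) = x^3 - 170, and h is irreducible over Q (because 170 is not a perfect cube, so h has no rational root, and a monic cubic with no rational root is irreducible), g is also irreducible (irreducibility is preserved under the substitution x → x - 10). Hence m_α(x) = x^3 - 30x^2 + 300x - 1170.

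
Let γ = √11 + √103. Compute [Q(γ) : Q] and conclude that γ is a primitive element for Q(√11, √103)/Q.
[Q(γ) : Q] = 4 (equivalently, Q(γ) = Q(√11, √103))

Obviously Q(γ) ⊆ Q(√11, √103), and [Q(√11, √103):Q] = 4 (since 11, 103 are distinct squarefree integers > 1 with 1133 not a perfect square). To show equality we compute the minimal polynomial of γ. From γ = √11 + √103: γ^2 = 11 + 2√(1133) + 103 = 114 + 2√(1133), so γ^2 - 114 = 2√(1133); squaring, (γ^2 - 114)^2 = 4·1133, i.e. γ^4 - 228γ^2 + 12996 - 4532 = 0, i.e. γ^4 - 228γ^2 + 8464 = 0. So γ is a root of x^4 - 228x^2 + 8464. This polynomial is irreducible over Q: it has no rational root (each ±√11 ± √103 is irrational), and any factorization into two quadratics over Q would force √(1133) ∈ Q (pairing opposite roots) or √11, √103 ∈ Q (other pairings), all impossible. Hence [Q(γ):Q] = 4 = [Q(√11, √103):Q], so Q(γ) = Q(√11, √103).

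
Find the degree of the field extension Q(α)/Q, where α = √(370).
[Q(α):Q] = 2

[Q(α):Q] equals the degree of the minimal polynomial of α. Here α^2 = 370 and x^2 - 370 is irreducible (d = 370 is squarefree, ≠ 1, hence not a square), so deg(m_α) = 2. Thus [Q(α):Q] = 2.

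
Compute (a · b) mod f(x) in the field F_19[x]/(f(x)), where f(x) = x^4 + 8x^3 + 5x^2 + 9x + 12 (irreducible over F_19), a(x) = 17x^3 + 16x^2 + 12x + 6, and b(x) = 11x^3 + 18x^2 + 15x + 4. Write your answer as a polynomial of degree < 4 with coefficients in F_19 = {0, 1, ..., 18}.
a · b ≡ 4x^3 + 8x^2 + 6x + 2 (mod f(x))

Multiply in F_19[x]: a(x)·b(x) = (17x^3 + 16x^2 + 12x + 6)·(11x^3 + 18x^2 + 15x + 4) = 16x^6 + 7x^5 + 10x^4 + x^3 + 10x^2 + 5x + 5. This has degree ≥ 4, so divide by f(x) over F_19: 16x^6 + 7x^5 + 10x^4 + x^3 + 10x^2 + 5x + 5 = (16x^2 + 12x + 5)·(x^4 + 8x^3 + 5x^2 + 9x + 12) + (4x^3 + 8x^2 + 6x + 2). Hence a·b ≡ 4x^3 + 8x^2 + 6x + 2 (mod f). (F_19[x]/(f) is a field with 19^4 = 130321 elements since f is irreducible of degree 4.)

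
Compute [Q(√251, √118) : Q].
[Q(√251, √118) : Q] = 4

[Q(√251):Q] = 2 (min poly x^2 - 251, irreducible since 251 is squarefree > 1). For the top step, suppose √118 ∈ Q(√251), say √118 = c + d√251 with c, d ∈ Q. Squaring: 118 = c^2 + 251d^2 + 2cd√251. Since √251 ∉ Q this forces 2cd = 0. If d = 0 then √118 = c ∈ Q, contradicting 118 squarefree > 1. If c = 0 then 118 = 251d^2, so 251·118 = (251d)^2 is a perfect square in Q — but 251·118 = 29618 is not a perfect square (since 251 and 118 are distinct squarefree integers). Contradiction. Hence √118 ∉ Q(√251), so x^2 - 118 stays irreducible over Q(√251) and [Q(√251, √118) : Q(√251)] = 2. By the tower law, [Q(√251, √118) : Q] = 2 · 2 = 4.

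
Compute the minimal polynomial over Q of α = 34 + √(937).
m_α(x) = x^2 - 68x + 219

From α - 34 = √(937), squaring gives (α - 34)^2 = 937, i.e. α^2 - 68α + 1156 = 937, so α^2 - 68α + 219 = 0. The discriminant of x^2 - 68x + 219 is (-68)^2 - 4·(219) = 4624 - 876 = 3748, and 4·(937) is not a perfect square in Q since 937 is squarefree and ≠ 1. Hence x^2 - 68x + 219 is irreducible over Q and is the minimal polynomial of α.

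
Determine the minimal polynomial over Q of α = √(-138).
m_α(x) = x^2 + 138

α satisfies α^2 + 138 = 0, so x^2 + 138 annihilates α. Since d = -138 is squarefree and ≠ 1, it is not a perfect square in Q, so x^2 + 138 has no rational root and is therefore irreducible over Q (a degree-2 polynomial over a field is irreducible iff it has no root). Hence m_α(x) = x^2 + 138.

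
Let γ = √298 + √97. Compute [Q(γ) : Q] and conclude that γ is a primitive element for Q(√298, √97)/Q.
[Q(γ) : Q] = 4 (equivalently, Q(γ) = Q(√298, √97))

Obviously Q(γ) ⊆ Q(√298, √97), and [Q(√298, √97):Q] = 4 (since 298, 97 are distinct squarefree integers > 1 with 28906 not a perfect square). To show equality we compute the minimal polynomial of γ. From γ = √298 + √97: γ^2 = 298 + 2√(28906) + 97 = 395 + 2√(28906), so γ^2 - 395 = 2√(28906); squaring, (γ^2 - 395)^2 = 4·28906, i.e. γ^4 - 790γ^2 + 156025 - 115624 = 0, i.e. γ^4 - 790γ^2 + 40401 = 0. So γ is a root of x^4 - 790x^2 + 40401. This polynomial is irreducible over Q: it has no rational root (each ±√298 ± √97 is irrational), and any factorization into two quadratics over Q would force √(28906) ∈ Q (pairing opposite roots) or √298, √97 ∈ Q (other pairings), all impossible. Hence [Q(γ):Q] = 4 = [Q(√298, √97):Q], so Q(γ) = Q(√298, √97).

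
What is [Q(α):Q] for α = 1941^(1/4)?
[Q(α):Q] = 4

α is a root of x^4 - 1941. By Eisenstein's criterion at the prime p = 3 (which divides the constant term 1941 but p^2 = 9 does not, since 1941 is squarefree), x^4 - 1941 is irreducible over Q. Hence [Q(α):Q] = 4.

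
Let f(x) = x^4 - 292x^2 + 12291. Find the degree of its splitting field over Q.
[K : Q] = 4

Solving the quadratic in x^2: x^2 = (292 ± √(292^2 - 4·12291))/2 = (292 ± √36100)/2 = (292 ± 190)/2, giving x^2 = 241 or x^2 = 51. So f(x) = (x^2 - 241)(x^2 - 51) and the roots of f are ±√241, ±√51. Hence the splitting field is K = Q(√241, √51). Since 241 and 51 are distinct squarefree integers > 1, their product 12291 is not a perfect square, so √51 ∉ Q(√241). By the tower law [K:Q] = [Q(√241,√51):Q(√241)] · [Q(√241):Q] = 2 · 2 = 4.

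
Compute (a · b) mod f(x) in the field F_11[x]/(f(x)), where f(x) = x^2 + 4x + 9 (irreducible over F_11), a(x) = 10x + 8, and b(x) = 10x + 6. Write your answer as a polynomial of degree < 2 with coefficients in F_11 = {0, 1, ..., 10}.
a · b ≡ 4x + 6 (mod f(x))

Multiply in F_11[x]: a(x)·b(x) = (10x + 8)·(10x + 6) = x^2 + 8x + 4. This has degree ≥ 2, so divide by f(x) over F_11: x^2 + 8x + 4 = (1)·(x^2 + 4x + 9) + (4x + 6). Hence a·b ≡ 4x + 6 (mod f). (F_11[x]/(f) is a field with 11^2 = 121 elements since f is irreducible of degree 2.)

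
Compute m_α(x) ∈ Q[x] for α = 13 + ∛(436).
m_α(x) = x^3 - 39x^2 + 507x - 2633

Set β = α - 13 = ∛(436), so β^3 = 436. Then (α - 13)^3 - 436 = 0, i.e. α is a root of g(x) = (x - 13)^3 - 436 = x^3 - 39x^2 + 507x - 2633. Since g(x) = h(x - 13) where h(x) = x^3 - 436, and h is irreducible over Q (because 436 is not a perfect cube, so h has no rational root, and a monic cubic with no rational root is irreducible), g is also irreducible (irreducibility is preserved under the substitution x → x - 13). Hence m_α(x) = x^3 - 39x^2 + 507x - 2633.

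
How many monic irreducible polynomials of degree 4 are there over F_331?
There are 3000875790 monic irreducible polynomials of degree 4 over F_331

Each element of F_{331^4} that lies in no proper subfield is a root of exactly one monic irreducible of degree 4 over F_331, and each such polynomial has 4 distinct roots in F_{331^4}. By Möbius inversion the count is N_331(4) = (1/4) Σ_{d|4} μ(4/d) · 331^d = (1/4)(μ(4)·331^1 + μ(2)·331^2 + μ(1)·331^4) = 12003503160/4 = 3000875790.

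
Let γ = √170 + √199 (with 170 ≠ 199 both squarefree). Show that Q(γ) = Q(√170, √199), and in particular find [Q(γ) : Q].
[Q(γ) : Q] = 4 (equivalently, Q(γ) = Q(√170, √199))

Obviously Q(γ) ⊆ Q(√170, √199), and [Q(√170, √199):Q] = 4 (since 170, 199 are distinct squarefree integers > 1 with 33830 not a perfect square). To show equality we compute the minimal polynomial of γ. From γ = √170 + √199: γ^2 = 170 + 2√(33830) + 199 = 369 + 2√(33830), so γ^2 - 369 = 2√(33830); squaring, (γ^2 - 369)^2 = 4·33830, i.e. γ^4 - 738γ^2 + 136161 - 135320 = 0, i.e. γ^4 - 738γ^2 + 841 = 0. So γ is a root of x^4 - 738x^2 + 841. This polynomial is irreducible over Q: it has no rational root (each ±√170 ± √199 is irrational), and any factorization into two quadratics over Q would force √(33830) ∈ Q (pairing opposite roots) or √170, √199 ∈ Q (other pairings), all impossible. Hence [Q(γ):Q] = 4 = [Q(√170, √199):Q], so Q(γ) = Q(√170, √199).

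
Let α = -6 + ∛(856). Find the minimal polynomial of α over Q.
m_α(x) = x^3 + 18x^2 + 108x - 640

Set β = α + 6 = ∛(856), so β^3 = 856. Then (α + 6)^3 - 856 = 0, i.e. α is a root of g(x) = (x + 6)^3 - 856 = x^3 + 18x^2 + 108x - 640. Since g(x) = h(x + 6) where h(x) = x^3 - 856, and h is irreducible over Q (because 856 is not a perfect cube, so h has no rational root, and a monic cubic with no rational root is irreducible), g is also irreducible (irreducibility is preserved under the substitution x → x + 6). Hence m_α(x) = x^3 + 18x^2 + 108x - 640.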